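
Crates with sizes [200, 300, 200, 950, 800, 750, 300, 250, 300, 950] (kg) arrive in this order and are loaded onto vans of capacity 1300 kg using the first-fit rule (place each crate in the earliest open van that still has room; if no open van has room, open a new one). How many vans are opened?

5

  200 → van 1 (new)  [load 200/1300]
  300 → van 1  [load 500/1300]
  200 → van 1  [load 700/1300]
  950 → van 2 (new)  [load 950/1300]
  800 → van 3 (new)  [load 800/1300]
  750 → van 4 (new)  [load 750/1300]
  300 → van 1  [load 1000/1300]
  250 → van 1  [load 1250/1300]
  300 → van 2  [load 1250/1300]
  950 → van 5 (new)  [load 950/1300]
5 vans opened.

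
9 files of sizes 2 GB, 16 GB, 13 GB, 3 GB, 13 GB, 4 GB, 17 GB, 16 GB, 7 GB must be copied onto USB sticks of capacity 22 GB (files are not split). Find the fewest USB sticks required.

5

Total = 17 + 16 + 16 + 13 + 13 + 7 + 4 + 3 + 2 = 91 GB.
Lower bound: ⌈91/22⌉ = 5 USB sticks.
A packing using 5 USB sticks:
  USB stick 1: 17 + 4 = 21
  USB stick 2: 16 + 3 + 2 = 21
  USB stick 3: 16 = 16
  USB stick 4: 13 + 7 = 20
  USB stick 5: 13 = 13
This matches the lower bound, so 5 is optimal.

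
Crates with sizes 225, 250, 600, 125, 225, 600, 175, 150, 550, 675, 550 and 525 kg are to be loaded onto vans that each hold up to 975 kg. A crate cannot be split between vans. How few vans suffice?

6

Total = 675 + 600 + 600 + 550 + 550 + 525 + 250 + 225 + 225 + 175 + 150 + 125 = 4650 kg.
Lower bound: ⌈4650/975⌉ = 5 vans.
Also, 6 crates each exceed 975/2 kg, and no two of those can share a van, so at least 6 vans are needed.
A packing using 6 vans:
  van 1: 675 + 250 = 925
  van 2: 600 + 225 + 150 = 975
  van 3: 600 + 225 + 125 = 950
  van 4: 550 + 175 = 725
  van 5: 550 = 550
  van 6: 525 = 525
This matches the lower bound, so 6 is optimal.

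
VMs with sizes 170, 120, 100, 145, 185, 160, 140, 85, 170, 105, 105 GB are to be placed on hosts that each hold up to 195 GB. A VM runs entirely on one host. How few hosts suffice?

Total = 185 + 170 + 170 + 160 + 145 + 140 + 120 + 105 + 105 + 100 + 85 = 1485 GB.
Lower bound: ⌈1485/195⌉ = 8 hosts.
Also, 10 VMs each exceed 195/2 GB, and no two of those can share a host, so at least 10 hosts are needed.
A packing using 10 hosts:
  host 1: 185 = 185
  host 2: 170 = 170
  host 3: 170 = 170
  host 4: 160 = 160
  host 5: 145 = 145
  host 6: 140 = 140
  host 7: 120 = 120
  host 8: 105 + 85 = 190
  host 9: 105 = 105
  host 10: 100 = 100
This matches the lower bound, so 10 is optimal.

10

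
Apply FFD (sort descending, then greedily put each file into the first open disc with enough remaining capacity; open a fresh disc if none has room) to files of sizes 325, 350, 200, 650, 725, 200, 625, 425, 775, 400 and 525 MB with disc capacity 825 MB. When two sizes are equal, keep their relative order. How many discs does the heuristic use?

7

Sorted descending: 775, 725, 650, 625, 525, 425, 400, 350, 325, 200, 200.
  775 → disc 1 (new)  [load 775/825]
  725 → disc 2 (new)  [load 725/825]
  650 → disc 3 (new)  [load 650/825]
  625 → disc 4 (new)  [load 625/825]
  525 → disc 5 (new)  [load 525/825]
  425 → disc 6 (new)  [load 425/825]
  400 → disc 6  [load 825/825]
  350 → disc 7 (new)  [load 350/825]
  325 → disc 7  [load 675/825]
  200 → disc 4  [load 825/825]
  200 → disc 5  [load 725/825]
7 discs opened.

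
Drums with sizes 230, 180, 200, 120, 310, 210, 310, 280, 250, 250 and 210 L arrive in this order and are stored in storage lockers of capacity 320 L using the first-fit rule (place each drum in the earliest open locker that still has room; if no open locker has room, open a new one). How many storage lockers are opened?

10

  230 → locker 1 (new)  [load 230/320]
  180 → locker 2 (new)  [load 180/320]
  200 → locker 3 (new)  [load 200/320]
  120 → locker 2  [load 300/320]
  310 → locker 4 (new)  [load 310/320]
  210 → locker 5 (new)  [load 210/320]
  310 → locker 6 (new)  [load 310/320]
  280 → locker 7 (new)  [load 280/320]
  250 → locker 8 (new)  [load 250/320]
  250 → locker 9 (new)  [load 250/320]
  210 → locker 10 (new)  [load 210/320]
10 storage lockers opened.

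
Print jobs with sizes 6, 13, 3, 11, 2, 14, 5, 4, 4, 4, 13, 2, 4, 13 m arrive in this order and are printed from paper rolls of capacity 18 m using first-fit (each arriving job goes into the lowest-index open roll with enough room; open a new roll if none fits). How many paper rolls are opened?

6

  6 → roll 1 (new)  [load 6/18]
  13 → roll 2 (new)  [load 13/18]
  3 → roll 1  [load 9/18]
  11 → roll 3 (new)  [load 11/18]
  2 → roll 1  [load 11/18]
  14 → roll 4 (new)  [load 14/18]
  5 → roll 1  [load 16/18]
  4 → roll 2  [load 17/18]
  4 → roll 3  [load 15/18]
  4 → roll 4  [load 18/18]
  13 → roll 5 (new)  [load 13/18]
  2 → roll 1  [load 18/18]
  4 → roll 5  [load 17/18]
  13 → roll 6 (new)  [load 13/18]
6 paper rolls opened.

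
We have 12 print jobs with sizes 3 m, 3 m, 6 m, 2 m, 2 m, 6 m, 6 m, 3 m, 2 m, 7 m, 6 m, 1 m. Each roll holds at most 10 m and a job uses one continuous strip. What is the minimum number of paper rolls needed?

Total = 7 + 6 + 6 + 6 + 6 + 3 + 3 + 3 + 2 + 2 + 2 + 1 = 47 m.
Lower bound: ⌈47/10⌉ = 5 paper rolls.
A packing using 5 paper rolls:
  roll 1: 7 + 3 = 10
  roll 2: 6 + 3 + 1 = 10
  roll 3: 6 + 3 = 9
  roll 4: 6 + 2 + 2 = 10
  roll 5: 6 + 2 = 8
This matches the lower bound, so 5 is optimal.

5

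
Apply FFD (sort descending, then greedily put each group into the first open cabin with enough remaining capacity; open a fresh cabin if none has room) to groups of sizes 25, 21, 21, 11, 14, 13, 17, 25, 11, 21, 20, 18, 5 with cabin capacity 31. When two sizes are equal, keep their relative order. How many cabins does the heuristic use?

Sorted descending: 25, 25, 21, 21, 21, 20, 18, 17, 14, 13, 11, 11, 5.
  25 → cabin 1 (new)  [load 25/31]
  25 → cabin 2 (new)  [load 25/31]
  21 → cabin 3 (new)  [load 21/31]
  21 → cabin 4 (new)  [load 21/31]
  21 → cabin 5 (new)  [load 21/31]
  20 → cabin 6 (new)  [load 20/31]
  18 → cabin 7 (new)  [load 18/31]
  17 → cabin 8 (new)  [load 17/31]
  14 → cabin 8  [load 31/31]
  13 → cabin 7  [load 31/31]
  11 → cabin 6  [load 31/31]
  11 → cabin 9 (new)  [load 11/31]
  5 → cabin 1  [load 30/31]
9 cabins opened.

9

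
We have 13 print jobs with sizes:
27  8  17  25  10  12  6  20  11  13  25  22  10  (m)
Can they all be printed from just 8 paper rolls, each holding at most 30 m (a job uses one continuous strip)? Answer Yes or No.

Yes

A valid assignment using 8 paper rolls:
  roll 1: 27 = 27
  roll 2: 25 = 25
  roll 3: 25 = 25
  roll 4: 22 + 8 = 30
  roll 5: 20 + 10 = 30
  roll 6: 17 + 13 = 30
  roll 7: 12 + 11 + 6 = 29
  roll 8: 10 = 10
Every load is within 30 m, so 8 paper rolls suffice.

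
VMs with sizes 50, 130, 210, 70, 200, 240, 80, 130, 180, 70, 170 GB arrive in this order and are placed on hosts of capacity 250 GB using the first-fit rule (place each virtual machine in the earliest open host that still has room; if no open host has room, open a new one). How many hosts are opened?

7

  50 → host 1 (new)  [load 50/250]
  130 → host 1  [load 180/250]
  210 → host 2 (new)  [load 210/250]
  70 → host 1  [load 250/250]
  200 → host 3 (new)  [load 200/250]
  240 → host 4 (new)  [load 240/250]
  80 → host 5 (new)  [load 80/250]
  130 → host 5  [load 210/250]
  180 → host 6 (new)  [load 180/250]
  70 → host 6  [load 250/250]
  170 → host 7 (new)  [load 170/250]
7 hosts opened.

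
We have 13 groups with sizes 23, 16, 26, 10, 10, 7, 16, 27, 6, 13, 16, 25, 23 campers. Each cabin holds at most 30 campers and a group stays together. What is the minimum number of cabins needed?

Total = 27 + 26 + 25 + 23 + 23 + 16 + 16 + 16 + 13 + 10 + 10 + 7 + 6 = 218 campers.
Lower bound: ⌈218/30⌉ = 8 cabins.
A packing using 8 cabins:
  cabin 1: 27 = 27
  cabin 2: 26 = 26
  cabin 3: 25 = 25
  cabin 4: 23 + 7 = 30
  cabin 5: 23 + 6 = 29
  cabin 6: 16 + 13 = 29
  cabin 7: 16 + 10 = 26
  cabin 8: 16 + 10 = 26
This matches the lower bound, so 8 is optimal.

8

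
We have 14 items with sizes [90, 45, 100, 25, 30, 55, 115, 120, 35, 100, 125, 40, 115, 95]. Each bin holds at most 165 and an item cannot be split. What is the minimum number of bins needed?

8

Total = 125 + 120 + 115 + 115 + 100 + 100 + 95 + 90 + 55 + 45 + 40 + 35 + 30 + 25 = 1090.
Lower bound: ⌈1090/165⌉ = 7 bins.
Also, 8 items each exceed 165/2, and no two of those can share a bin, so at least 8 bins are needed.
A packing using 8 bins:
  bin 1: 125 + 40 = 165
  bin 2: 120 + 45 = 165
  bin 3: 115 + 35 = 150
  bin 4: 115 + 30 = 145
  bin 5: 100 + 55 = 155
  bin 6: 100 + 25 = 125
  bin 7: 95 = 95
  bin 8: 90 = 90
This matches the lower bound, so 8 is optimal.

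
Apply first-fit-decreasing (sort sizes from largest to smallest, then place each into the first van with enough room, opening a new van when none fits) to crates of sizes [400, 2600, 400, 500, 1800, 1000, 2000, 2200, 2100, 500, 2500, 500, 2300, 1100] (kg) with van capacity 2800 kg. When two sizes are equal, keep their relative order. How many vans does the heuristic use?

8

Sorted descending: 2600, 2500, 2300, 2200, 2100, 2000, 1800, 1100, 1000, 500, 500, 500, 400, 400.
  2600 → van 1 (new)  [load 2600/2800]
  2500 → van 2 (new)  [load 2500/2800]
  2300 → van 3 (new)  [load 2300/2800]
  2200 → van 4 (new)  [load 2200/2800]
  2100 → van 5 (new)  [load 2100/2800]
  2000 → van 6 (new)  [load 2000/2800]
  1800 → van 7 (new)  [load 1800/2800]
  1100 → van 8 (new)  [load 1100/2800]
  1000 → van 7  [load 2800/2800]
  500 → van 3  [load 2800/2800]
  500 → van 4  [load 2700/2800]
  500 → van 5  [load 2600/2800]
  400 → van 6  [load 2400/2800]
  400 → van 6  [load 2800/2800]
8 vans opened.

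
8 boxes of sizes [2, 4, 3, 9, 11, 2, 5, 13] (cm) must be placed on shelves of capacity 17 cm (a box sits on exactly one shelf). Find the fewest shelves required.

Total = 13 + 11 + 9 + 5 + 4 + 3 + 2 + 2 = 49 cm.
Lower bound: ⌈49/17⌉ = 3 shelves.
A packing using 3 shelves:
  shelf 1: 13 + 4 = 17
  shelf 2: 11 + 5 = 16
  shelf 3: 9 + 3 + 2 + 2 = 16
This matches the lower bound, so 3 is optimal.

3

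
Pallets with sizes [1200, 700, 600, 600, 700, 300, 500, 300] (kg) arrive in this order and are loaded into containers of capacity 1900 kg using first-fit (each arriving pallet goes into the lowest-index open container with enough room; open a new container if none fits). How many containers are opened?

  1200 → container 1 (new)  [load 1200/1900]
  700 → container 1  [load 1900/1900]
  600 → container 2 (new)  [load 600/1900]
  600 → container 2  [load 1200/1900]
  700 → container 2  [load 1900/1900]
  300 → container 3 (new)  [load 300/1900]
  500 → container 3  [load 800/1900]
  300 → container 3  [load 1100/1900]
3 containers opened.

3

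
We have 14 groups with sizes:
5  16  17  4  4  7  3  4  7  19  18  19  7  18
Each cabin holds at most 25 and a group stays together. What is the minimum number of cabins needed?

Total = 19 + 19 + 18 + 18 + 17 + 16 + 7 + 7 + 7 + 5 + 4 + 4 + 4 + 3 = 148.
Lower bound: ⌈148/25⌉ = 6 cabins.
A packing using 7 cabins:
  cabin 1: 19 + 5 = 24
  cabin 2: 19 + 4 = 23
  cabin 3: 18 + 7 = 25
  cabin 4: 18 + 7 = 25
  cabin 5: 17 + 7 = 24
  cabin 6: 16 + 4 + 4 = 24
  cabin 7: 3 = 3
No arrangement into 6 cabins stays within capacity, so 7 is optimal.

7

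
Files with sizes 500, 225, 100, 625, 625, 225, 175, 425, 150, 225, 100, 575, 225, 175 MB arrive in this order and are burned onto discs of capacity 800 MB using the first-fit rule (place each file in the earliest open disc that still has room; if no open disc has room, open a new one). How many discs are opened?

6

  500 → disc 1 (new)  [load 500/800]
  225 → disc 1  [load 725/800]
  100 → disc 2 (new)  [load 100/800]
  625 → disc 2  [load 725/800]
  625 → disc 3 (new)  [load 625/800]
  225 → disc 4 (new)  [load 225/800]
  175 → disc 3  [load 800/800]
  425 → disc 4  [load 650/800]
  150 → disc 4  [load 800/800]
  225 → disc 5 (new)  [load 225/800]
  100 → disc 5  [load 325/800]
  575 → disc 6 (new)  [load 575/800]
  225 → disc 5  [load 550/800]
  175 → disc 5  [load 725/800]
6 discs opened.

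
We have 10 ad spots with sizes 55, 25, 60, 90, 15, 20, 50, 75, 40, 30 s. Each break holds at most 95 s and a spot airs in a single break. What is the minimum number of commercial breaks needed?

5

Total = 90 + 75 + 60 + 55 + 50 + 40 + 30 + 25 + 20 + 15 = 460 s.
Lower bound: ⌈460/95⌉ = 5 commercial breaks.
A packing using 5 commercial breaks:
  break 1: 90 = 90
  break 2: 75 + 20 = 95
  break 3: 60 + 30 = 90
  break 4: 55 + 40 = 95
  break 5: 50 + 25 + 15 = 90
This matches the lower bound, so 5 is optimal.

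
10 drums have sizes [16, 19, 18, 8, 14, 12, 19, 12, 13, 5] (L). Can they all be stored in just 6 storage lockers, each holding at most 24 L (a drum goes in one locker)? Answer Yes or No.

Total = 136 L; ⌈136/24⌉ = 6.
The bound of 6 does not rule out 6, but exhaustive search shows no assignment into 6 storage lockers of capacity 24 L exists — the minimum is 7.

No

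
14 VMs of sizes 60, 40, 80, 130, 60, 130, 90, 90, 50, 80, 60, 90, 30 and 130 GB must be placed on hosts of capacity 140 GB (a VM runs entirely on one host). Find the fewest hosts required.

9

Total = 130 + 130 + 130 + 90 + 90 + 90 + 80 + 80 + 60 + 60 + 60 + 50 + 40 + 30 = 1120 GB.
Lower bound: ⌈1120/140⌉ = 8 hosts.
A packing using 9 hosts:
  host 1: 130 = 130
  host 2: 130 = 130
  host 3: 130 = 130
  host 4: 90 + 50 = 140
  host 5: 90 + 40 = 130
  host 6: 90 + 30 = 120
  host 7: 80 + 60 = 140
  host 8: 80 + 60 = 140
  host 9: 60 = 60
No arrangement into 8 hosts stays within capacity, so 9 is optimal.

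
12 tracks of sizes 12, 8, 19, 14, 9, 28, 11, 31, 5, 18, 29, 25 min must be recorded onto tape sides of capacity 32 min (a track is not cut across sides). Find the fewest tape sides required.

7

Total = 31 + 29 + 28 + 25 + 19 + 18 + 14 + 12 + 11 + 9 + 8 + 5 = 209 min.
Lower bound: ⌈209/32⌉ = 7 tape sides.
A packing using 7 tape sides:
  side 1: 31 = 31
  side 2: 29 = 29
  side 3: 28 = 28
  side 4: 25 + 5 = 30
  side 5: 19 + 12 = 31
  side 6: 18 + 14 = 32
  side 7: 11 + 9 + 8 = 28
This matches the lower bound, so 7 is optimal.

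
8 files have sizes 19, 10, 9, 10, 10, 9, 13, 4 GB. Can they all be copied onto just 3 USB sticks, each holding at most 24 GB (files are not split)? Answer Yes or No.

Total = 84 GB; ⌈84/24⌉ = 4.
At least 4 USB sticks are required, but only 3 are allowed.

No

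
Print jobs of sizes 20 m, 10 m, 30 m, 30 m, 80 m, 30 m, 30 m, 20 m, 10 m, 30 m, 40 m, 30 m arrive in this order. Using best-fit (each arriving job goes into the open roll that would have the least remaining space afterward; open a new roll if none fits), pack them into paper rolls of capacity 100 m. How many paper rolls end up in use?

4

  20 → roll 1 (new)  [load 20/100]
  10 → roll 1  [load 30/100]
  30 → roll 1  [load 60/100]
  30 → roll 1  [load 90/100]
  80 → roll 2 (new)  [load 80/100]
  30 → roll 3 (new)  [load 30/100]
  30 → roll 3  [load 60/100]
  20 → roll 2  [load 100/100]
  10 → roll 1  [load 100/100]
  30 → roll 3  [load 90/100]
  40 → roll 4 (new)  [load 40/100]
  30 → roll 4  [load 70/100]
4 paper rolls opened.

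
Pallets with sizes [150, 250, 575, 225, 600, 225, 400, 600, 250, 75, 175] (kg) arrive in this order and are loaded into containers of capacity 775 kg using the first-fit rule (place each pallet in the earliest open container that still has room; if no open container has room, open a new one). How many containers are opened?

  150 → container 1 (new)  [load 150/775]
  250 → container 1  [load 400/775]
  575 → container 2 (new)  [load 575/775]
  225 → container 1  [load 625/775]
  600 → container 3 (new)  [load 600/775]
  225 → container 4 (new)  [load 225/775]
  400 → container 4  [load 625/775]
  600 → container 5 (new)  [load 600/775]
  250 → container 6 (new)  [load 250/775]
  75 → container 1  [load 700/775]
  175 → container 2  [load 750/775]
6 containers opened.

6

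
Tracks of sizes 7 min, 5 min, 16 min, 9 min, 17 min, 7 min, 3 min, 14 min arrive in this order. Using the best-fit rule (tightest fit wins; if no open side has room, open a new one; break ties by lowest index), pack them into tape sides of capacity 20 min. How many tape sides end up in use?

5

  7 → side 1 (new)  [load 7/20]
  5 → side 1  [load 12/20]
  16 → side 2 (new)  [load 16/20]
  9 → side 3 (new)  [load 9/20]
  17 → side 4 (new)  [load 17/20]
  7 → side 1  [load 19/20]
  3 → side 4  [load 20/20]
  14 → side 5 (new)  [load 14/20]
5 tape sides opened.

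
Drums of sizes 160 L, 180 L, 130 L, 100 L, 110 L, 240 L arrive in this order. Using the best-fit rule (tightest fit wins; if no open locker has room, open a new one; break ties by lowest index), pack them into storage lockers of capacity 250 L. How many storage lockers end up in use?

  160 → locker 1 (new)  [load 160/250]
  180 → locker 2 (new)  [load 180/250]
  130 → locker 3 (new)  [load 130/250]
  100 → locker 3  [load 230/250]
  110 → locker 4 (new)  [load 110/250]
  240 → locker 5 (new)  [load 240/250]
5 storage lockers opened.

5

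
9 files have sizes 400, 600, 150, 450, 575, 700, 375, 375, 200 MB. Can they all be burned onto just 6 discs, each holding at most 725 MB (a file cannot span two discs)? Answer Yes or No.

Total = 3825 MB; ⌈3825/725⌉ = 6.
7 files each exceed half the capacity and cannot share a disc, forcing at least 7 discs.
At least 7 discs are required, but only 6 are allowed.

No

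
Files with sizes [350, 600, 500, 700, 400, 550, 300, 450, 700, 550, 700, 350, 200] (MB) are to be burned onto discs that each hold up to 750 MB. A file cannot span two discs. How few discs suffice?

Total = 700 + 700 + 700 + 600 + 550 + 550 + 500 + 450 + 400 + 350 + 350 + 300 + 200 = 6350 MB.
Lower bound: ⌈6350/750⌉ = 9 discs.
A packing using 10 discs:
  disc 1: 700 = 700
  disc 2: 700 = 700
  disc 3: 700 = 700
  disc 4: 600 = 600
  disc 5: 550 + 200 = 750
  disc 6: 550 = 550
  disc 7: 500 = 500
  disc 8: 450 + 300 = 750
  disc 9: 400 + 350 = 750
  disc 10: 350 = 350
No arrangement into 9 discs stays within capacity, so 10 is optimal.

10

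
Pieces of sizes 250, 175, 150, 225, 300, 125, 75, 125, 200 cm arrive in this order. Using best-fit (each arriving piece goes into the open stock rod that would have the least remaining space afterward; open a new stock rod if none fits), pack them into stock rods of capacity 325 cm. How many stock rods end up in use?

6

  250 → stock rod 1 (new)  [load 250/325]
  175 → stock rod 2 (new)  [load 175/325]
  150 → stock rod 2  [load 325/325]
  225 → stock rod 3 (new)  [load 225/325]
  300 → stock rod 4 (new)  [load 300/325]
  125 → stock rod 5 (new)  [load 125/325]
  75 → stock rod 1  [load 325/325]
  125 → stock rod 5  [load 250/325]
  200 → stock rod 6 (new)  [load 200/325]
6 stock rods opened.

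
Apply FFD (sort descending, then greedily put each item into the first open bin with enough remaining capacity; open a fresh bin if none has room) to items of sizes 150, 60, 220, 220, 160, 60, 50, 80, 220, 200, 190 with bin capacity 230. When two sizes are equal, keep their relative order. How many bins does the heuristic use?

8

Sorted descending: 220, 220, 220, 200, 190, 160, 150, 80, 60, 60, 50.
  220 → bin 1 (new)  [load 220/230]
  220 → bin 2 (new)  [load 220/230]
  220 → bin 3 (new)  [load 220/230]
  200 → bin 4 (new)  [load 200/230]
  190 → bin 5 (new)  [load 190/230]
  160 → bin 6 (new)  [load 160/230]
  150 → bin 7 (new)  [load 150/230]
  80 → bin 7  [load 230/230]
  60 → bin 6  [load 220/230]
  60 → bin 8 (new)  [load 60/230]
  50 → bin 8  [load 110/230]
8 bins opened.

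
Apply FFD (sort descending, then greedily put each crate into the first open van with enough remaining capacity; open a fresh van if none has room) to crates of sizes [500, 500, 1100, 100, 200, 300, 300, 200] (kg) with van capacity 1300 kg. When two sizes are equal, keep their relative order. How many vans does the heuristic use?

3

Sorted descending: 1100, 500, 500, 300, 300, 200, 200, 100.
  1100 → van 1 (new)  [load 1100/1300]
  500 → van 2 (new)  [load 500/1300]
  500 → van 2  [load 1000/1300]
  300 → van 2  [load 1300/1300]
  300 → van 3 (new)  [load 300/1300]
  200 → van 1  [load 1300/1300]
  200 → van 3  [load 500/1300]
  100 → van 3  [load 600/1300]
3 vans opened.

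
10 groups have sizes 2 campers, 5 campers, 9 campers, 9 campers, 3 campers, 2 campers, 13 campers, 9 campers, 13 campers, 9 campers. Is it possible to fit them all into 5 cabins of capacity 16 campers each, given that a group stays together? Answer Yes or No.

No

Total = 74 campers; ⌈74/16⌉ = 5.
6 groups each exceed half the capacity and cannot share a cabin, forcing at least 6 cabins.
At least 6 cabins are required, but only 5 are allowed.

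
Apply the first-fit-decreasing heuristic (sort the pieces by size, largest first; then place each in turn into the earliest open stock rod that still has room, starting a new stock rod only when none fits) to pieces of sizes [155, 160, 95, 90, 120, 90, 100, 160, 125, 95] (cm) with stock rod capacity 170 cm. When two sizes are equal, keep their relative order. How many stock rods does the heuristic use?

Sorted descending: 160, 160, 155, 125, 120, 100, 95, 95, 90, 90.
  160 → stock rod 1 (new)  [load 160/170]
  160 → stock rod 2 (new)  [load 160/170]
  155 → stock rod 3 (new)  [load 155/170]
  125 → stock rod 4 (new)  [load 125/170]
  120 → stock rod 5 (new)  [load 120/170]
  100 → stock rod 6 (new)  [load 100/170]
  95 → stock rod 7 (new)  [load 95/170]
  95 → stock rod 8 (new)  [load 95/170]
  90 → stock rod 9 (new)  [load 90/170]
  90 → stock rod 10 (new)  [load 90/170]
10 stock rods opened.

10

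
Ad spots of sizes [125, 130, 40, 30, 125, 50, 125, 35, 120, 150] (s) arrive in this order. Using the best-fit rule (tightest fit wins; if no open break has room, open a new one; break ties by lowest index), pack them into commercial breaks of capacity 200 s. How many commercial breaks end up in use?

6

  125 → break 1 (new)  [load 125/200]
  130 → break 2 (new)  [load 130/200]
  40 → break 2  [load 170/200]
  30 → break 2  [load 200/200]
  125 → break 3 (new)  [load 125/200]
  50 → break 1  [load 175/200]
  125 → break 4 (new)  [load 125/200]
  35 → break 3  [load 160/200]
  120 → break 5 (new)  [load 120/200]
  150 → break 6 (new)  [load 150/200]
6 commercial breaks opened.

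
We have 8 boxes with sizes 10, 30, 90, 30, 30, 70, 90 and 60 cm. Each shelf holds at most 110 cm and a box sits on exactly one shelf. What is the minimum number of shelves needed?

Total = 90 + 90 + 70 + 60 + 30 + 30 + 30 + 10 = 410 cm.
Lower bound: ⌈410/110⌉ = 4 shelves.
A packing using 5 shelves:
  shelf 1: 90 + 10 = 100
  shelf 2: 90 = 90
  shelf 3: 70 + 30 = 100
  shelf 4: 60 + 30 = 90
  shelf 5: 30 = 30
No arrangement into 4 shelves stays within capacity, so 5 is optimal.

5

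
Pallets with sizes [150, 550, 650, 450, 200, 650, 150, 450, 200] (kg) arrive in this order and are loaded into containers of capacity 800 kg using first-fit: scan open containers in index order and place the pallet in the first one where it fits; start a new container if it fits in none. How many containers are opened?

5

  150 → container 1 (new)  [load 150/800]
  550 → container 1  [load 700/800]
  650 → container 2 (new)  [load 650/800]
  450 → container 3 (new)  [load 450/800]
  200 → container 3  [load 650/800]
  650 → container 4 (new)  [load 650/800]
  150 → container 2  [load 800/800]
  450 → container 5 (new)  [load 450/800]
  200 → container 5  [load 650/800]
5 containers opened.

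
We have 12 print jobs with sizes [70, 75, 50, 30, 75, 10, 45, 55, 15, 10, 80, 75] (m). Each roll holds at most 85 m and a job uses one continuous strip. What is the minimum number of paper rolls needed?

8

Total = 80 + 75 + 75 + 75 + 70 + 55 + 50 + 45 + 30 + 15 + 10 + 10 = 590 m.
Lower bound: ⌈590/85⌉ = 7 paper rolls.
Also, 8 print jobs each exceed 85/2 m, and no two of those can share a roll, so at least 8 paper rolls are needed.
A packing using 8 paper rolls:
  roll 1: 80 = 80
  roll 2: 75 + 10 = 85
  roll 3: 75 + 10 = 85
  roll 4: 75 = 75
  roll 5: 70 + 15 = 85
  roll 6: 55 + 30 = 85
  roll 7: 50 = 50
  roll 8: 45 = 45
This matches the lower bound, so 8 is optimal.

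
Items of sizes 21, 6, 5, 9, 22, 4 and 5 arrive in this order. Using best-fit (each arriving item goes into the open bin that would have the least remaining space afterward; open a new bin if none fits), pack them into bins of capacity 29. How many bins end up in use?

3

  21 → bin 1 (new)  [load 21/29]
  6 → bin 1  [load 27/29]
  5 → bin 2 (new)  [load 5/29]
  9 → bin 2  [load 14/29]
  22 → bin 3 (new)  [load 22/29]
  4 → bin 3  [load 26/29]
  5 → bin 2  [load 19/29]
3 bins opened.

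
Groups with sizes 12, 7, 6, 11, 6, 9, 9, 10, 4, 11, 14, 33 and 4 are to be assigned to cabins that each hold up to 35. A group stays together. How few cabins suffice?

4

Total = 33 + 14 + 12 + 11 + 11 + 10 + 9 + 9 + 7 + 6 + 6 + 4 + 4 = 136.
Lower bound: ⌈136/35⌉ = 4 cabins.
A packing using 4 cabins:
  cabin 1: 33 = 33
  cabin 2: 14 + 12 + 9 = 35
  cabin 3: 11 + 11 + 9 + 4 = 35
  cabin 4: 10 + 7 + 6 + 6 + 4 = 33
This matches the lower bound, so 4 is optimal.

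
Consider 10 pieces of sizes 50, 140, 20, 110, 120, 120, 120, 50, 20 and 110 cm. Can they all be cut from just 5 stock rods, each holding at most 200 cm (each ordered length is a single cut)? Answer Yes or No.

Total = 860 cm; ⌈860/200⌉ = 5.
6 pieces each exceed half the capacity and cannot share a stock rod, forcing at least 6 stock rods.
At least 6 stock rods are required, but only 5 are allowed.

No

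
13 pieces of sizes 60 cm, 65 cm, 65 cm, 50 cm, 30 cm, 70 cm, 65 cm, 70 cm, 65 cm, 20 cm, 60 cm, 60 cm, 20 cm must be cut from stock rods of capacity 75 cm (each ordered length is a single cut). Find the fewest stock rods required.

11

Total = 70 + 70 + 65 + 65 + 65 + 65 + 60 + 60 + 60 + 50 + 30 + 20 + 20 = 700 cm.
Lower bound: ⌈700/75⌉ = 10 stock rods.
A packing using 11 stock rods:
  stock rod 1: 70 = 70
  stock rod 2: 70 = 70
  stock rod 3: 65 = 65
  stock rod 4: 65 = 65
  stock rod 5: 65 = 65
  stock rod 6: 65 = 65
  stock rod 7: 60 = 60
  stock rod 8: 60 = 60
  stock rod 9: 60 = 60
  stock rod 10: 50 + 20 = 70
  stock rod 11: 30 + 20 = 50
No arrangement into 10 stock rods stays within capacity, so 11 is optimal.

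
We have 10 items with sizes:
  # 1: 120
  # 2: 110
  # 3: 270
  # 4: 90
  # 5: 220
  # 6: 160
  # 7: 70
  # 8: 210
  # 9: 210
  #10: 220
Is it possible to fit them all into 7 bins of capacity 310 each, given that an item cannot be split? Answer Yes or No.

A valid assignment using 7 bins:
  bin 1: 270 = 270
  bin 2: 220 + 90 = 310
  bin 3: 220 + 70 = 290
  bin 4: 210 = 210
  bin 5: 210 = 210
  bin 6: 160 + 120 = 280
  bin 7: 110 = 110
Every load is within 310, so 7 bins suffice.

Yes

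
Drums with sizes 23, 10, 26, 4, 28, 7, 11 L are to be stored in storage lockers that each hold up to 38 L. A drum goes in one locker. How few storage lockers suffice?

3

Total = 28 + 26 + 23 + 11 + 10 + 7 + 4 = 109 L.
Lower bound: ⌈109/38⌉ = 3 storage lockers.
A packing using 3 storage lockers:
  locker 1: 28 + 10 = 38
  locker 2: 26 + 11 = 37
  locker 3: 23 + 7 + 4 = 34
This matches the lower bound, so 3 is optimal.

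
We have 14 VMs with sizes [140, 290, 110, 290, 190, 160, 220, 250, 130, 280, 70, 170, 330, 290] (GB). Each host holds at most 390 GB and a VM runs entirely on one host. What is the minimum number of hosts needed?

Total = 330 + 290 + 290 + 290 + 280 + 250 + 220 + 190 + 170 + 160 + 140 + 130 + 110 + 70 = 2920 GB.
Lower bound: ⌈2920/390⌉ = 8 hosts.
A packing using 9 hosts:
  host 1: 330 = 330
  host 2: 290 + 70 = 360
  host 3: 290 = 290
  host 4: 290 = 290
  host 5: 280 + 110 = 390
  host 6: 250 + 140 = 390
  host 7: 220 + 170 = 390
  host 8: 190 + 160 = 350
  host 9: 130 = 130
No arrangement into 8 hosts stays within capacity, so 9 is optimal.

9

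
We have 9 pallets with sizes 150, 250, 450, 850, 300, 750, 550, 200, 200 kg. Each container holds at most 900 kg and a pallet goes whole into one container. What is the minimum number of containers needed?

Total = 850 + 750 + 550 + 450 + 300 + 250 + 200 + 200 + 150 = 3700 kg.
Lower bound: ⌈3700/900⌉ = 5 containers.
A packing using 5 containers:
  container 1: 850 = 850
  container 2: 750 + 150 = 900
  container 3: 550 + 300 = 850
  container 4: 450 + 250 + 200 = 900
  container 5: 200 = 200
This matches the lower bound, so 5 is optimal.

5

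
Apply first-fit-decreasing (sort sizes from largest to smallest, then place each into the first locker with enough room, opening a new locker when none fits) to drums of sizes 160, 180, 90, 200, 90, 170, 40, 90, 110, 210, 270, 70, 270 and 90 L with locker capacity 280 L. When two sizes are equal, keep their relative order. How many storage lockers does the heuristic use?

Sorted descending: 270, 270, 210, 200, 180, 170, 160, 110, 90, 90, 90, 90, 70, 40.
  270 → locker 1 (new)  [load 270/280]
  270 → locker 2 (new)  [load 270/280]
  210 → locker 3 (new)  [load 210/280]
  200 → locker 4 (new)  [load 200/280]
  180 → locker 5 (new)  [load 180/280]
  170 → locker 6 (new)  [load 170/280]
  160 → locker 7 (new)  [load 160/280]
  110 → locker 6  [load 280/280]
  90 → locker 5  [load 270/280]
  90 → locker 7  [load 250/280]
  90 → locker 8 (new)  [load 90/280]
  90 → locker 8  [load 180/280]
  70 → locker 3  [load 280/280]
  40 → locker 4  [load 240/280]
8 storage lockers opened.

8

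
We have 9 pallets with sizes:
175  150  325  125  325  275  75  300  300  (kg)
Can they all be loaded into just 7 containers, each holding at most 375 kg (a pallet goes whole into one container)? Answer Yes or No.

A valid assignment using 7 containers:
  container 1: 325 = 325
  container 2: 325 = 325
  container 3: 300 + 75 = 375
  container 4: 300 = 300
  container 5: 275 = 275
  container 6: 175 + 150 = 325
  container 7: 125 = 125
Every load is within 375 kg, so 7 containers suffice.

Yes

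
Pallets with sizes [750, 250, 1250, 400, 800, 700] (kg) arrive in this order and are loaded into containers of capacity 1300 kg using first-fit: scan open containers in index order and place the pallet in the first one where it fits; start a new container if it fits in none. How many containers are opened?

4

  750 → container 1 (new)  [load 750/1300]
  250 → container 1  [load 1000/1300]
  1250 → container 2 (new)  [load 1250/1300]
  400 → container 3 (new)  [load 400/1300]
  800 → container 3  [load 1200/1300]
  700 → container 4 (new)  [load 700/1300]
4 containers opened.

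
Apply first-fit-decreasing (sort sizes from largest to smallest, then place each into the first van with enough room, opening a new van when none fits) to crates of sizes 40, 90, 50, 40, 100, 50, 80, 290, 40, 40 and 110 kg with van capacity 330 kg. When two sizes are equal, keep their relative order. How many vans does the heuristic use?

Sorted descending: 290, 110, 100, 90, 80, 50, 50, 40, 40, 40, 40.
  290 → van 1 (new)  [load 290/330]
  110 → van 2 (new)  [load 110/330]
  100 → van 2  [load 210/330]
  90 → van 2  [load 300/330]
  80 → van 3 (new)  [load 80/330]
  50 → van 3  [load 130/330]
  50 → van 3  [load 180/330]
  40 → van 1  [load 330/330]
  40 → van 3  [load 220/330]
  40 → van 3  [load 260/330]
  40 → van 3  [load 300/330]
3 vans opened.

3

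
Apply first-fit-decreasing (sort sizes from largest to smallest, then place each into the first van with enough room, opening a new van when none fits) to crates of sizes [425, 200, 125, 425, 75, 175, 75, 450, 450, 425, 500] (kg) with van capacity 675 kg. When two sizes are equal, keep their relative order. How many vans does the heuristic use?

6

Sorted descending: 500, 450, 450, 425, 425, 425, 200, 175, 125, 75, 75.
  500 → van 1 (new)  [load 500/675]
  450 → van 2 (new)  [load 450/675]
  450 → van 3 (new)  [load 450/675]
  425 → van 4 (new)  [load 425/675]
  425 → van 5 (new)  [load 425/675]
  425 → van 6 (new)  [load 425/675]
  200 → van 2  [load 650/675]
  175 → van 1  [load 675/675]
  125 → van 3  [load 575/675]
  75 → van 3  [load 650/675]
  75 → van 4  [load 500/675]
6 vans opened.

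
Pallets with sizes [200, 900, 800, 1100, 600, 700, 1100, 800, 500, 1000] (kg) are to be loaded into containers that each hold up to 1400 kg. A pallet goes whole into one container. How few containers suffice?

7

Total = 1100 + 1100 + 1000 + 900 + 800 + 800 + 700 + 600 + 500 + 200 = 7700 kg.
Lower bound: ⌈7700/1400⌉ = 6 containers.
A packing using 7 containers:
  container 1: 1100 + 200 = 1300
  container 2: 1100 = 1100
  container 3: 1000 = 1000
  container 4: 900 + 500 = 1400
  container 5: 800 + 600 = 1400
  container 6: 800 = 800
  container 7: 700 = 700
No arrangement into 6 containers stays within capacity, so 7 is optimal.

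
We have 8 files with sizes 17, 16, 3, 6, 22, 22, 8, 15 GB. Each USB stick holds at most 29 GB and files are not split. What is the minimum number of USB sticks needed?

5

Total = 22 + 22 + 17 + 16 + 15 + 8 + 6 + 3 = 109 GB.
Lower bound: ⌈109/29⌉ = 4 USB sticks.
Also, 5 files each exceed 29/2 GB, and no two of those can share a USB stick, so at least 5 USB sticks are needed.
A packing using 5 USB sticks:
  USB stick 1: 22 + 6 = 28
  USB stick 2: 22 + 3 = 25
  USB stick 3: 17 + 8 = 25
  USB stick 4: 16 = 16
  USB stick 5: 15 = 15
This matches the lower bound, so 5 is optimal.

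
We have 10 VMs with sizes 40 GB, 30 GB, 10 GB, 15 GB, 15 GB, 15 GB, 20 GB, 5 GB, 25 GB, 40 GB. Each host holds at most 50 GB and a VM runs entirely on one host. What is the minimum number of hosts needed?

5

Total = 40 + 40 + 30 + 25 + 20 + 15 + 15 + 15 + 10 + 5 = 215 GB.
Lower bound: ⌈215/50⌉ = 5 hosts.
A packing using 5 hosts:
  host 1: 40 + 10 = 50
  host 2: 40 + 5 = 45
  host 3: 30 + 20 = 50
  host 4: 25 + 15 = 40
  host 5: 15 + 15 = 30
This matches the lower bound, so 5 is optimal.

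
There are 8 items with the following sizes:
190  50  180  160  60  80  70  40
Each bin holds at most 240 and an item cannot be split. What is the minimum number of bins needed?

Total = 190 + 180 + 160 + 80 + 70 + 60 + 50 + 40 = 830.
Lower bound: ⌈830/240⌉ = 4 bins.
A packing using 4 bins:
  bin 1: 190 + 50 = 240
  bin 2: 180 + 60 = 240
  bin 3: 160 + 80 = 240
  bin 4: 70 + 40 = 110
This matches the lower bound, so 4 is optimal.

4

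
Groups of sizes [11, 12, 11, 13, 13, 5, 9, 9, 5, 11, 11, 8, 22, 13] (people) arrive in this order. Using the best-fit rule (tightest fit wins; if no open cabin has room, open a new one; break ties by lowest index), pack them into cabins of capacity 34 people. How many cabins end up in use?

  11 → cabin 1 (new)  [load 11/34]
  12 → cabin 1  [load 23/34]
  11 → cabin 1  [load 34/34]
  13 → cabin 2 (new)  [load 13/34]
  13 → cabin 2  [load 26/34]
  5 → cabin 2  [load 31/34]
  9 → cabin 3 (new)  [load 9/34]
  9 → cabin 3  [load 18/34]
  5 → cabin 3  [load 23/34]
  11 → cabin 3  [load 34/34]
  11 → cabin 4 (new)  [load 11/34]
  8 → cabin 4  [load 19/34]
  22 → cabin 5 (new)  [load 22/34]
  13 → cabin 4  [load 32/34]
5 cabins opened.

5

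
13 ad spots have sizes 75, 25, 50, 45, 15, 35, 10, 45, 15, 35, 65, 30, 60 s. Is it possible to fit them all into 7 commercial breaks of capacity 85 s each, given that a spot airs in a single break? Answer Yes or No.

Yes

A valid assignment using 7 commercial breaks:
  break 1: 75 + 10 = 85
  break 2: 65 + 15 = 80
  break 3: 60 + 25 = 85
  break 4: 50 + 35 = 85
  break 5: 45 + 35 = 80
  break 6: 45 + 30 = 75
  break 7: 15 = 15
Every load is within 85 s, so 7 commercial breaks suffice.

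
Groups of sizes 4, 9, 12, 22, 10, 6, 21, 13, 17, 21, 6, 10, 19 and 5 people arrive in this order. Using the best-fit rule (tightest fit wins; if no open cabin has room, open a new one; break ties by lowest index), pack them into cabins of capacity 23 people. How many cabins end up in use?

  4 → cabin 1 (new)  [load 4/23]
  9 → cabin 1  [load 13/23]
  12 → cabin 2 (new)  [load 12/23]
  22 → cabin 3 (new)  [load 22/23]
  10 → cabin 1  [load 23/23]
  6 → cabin 2  [load 18/23]
  21 → cabin 4 (new)  [load 21/23]
  13 → cabin 5 (new)  [load 13/23]
  17 → cabin 6 (new)  [load 17/23]
  21 → cabin 7 (new)  [load 21/23]
  6 → cabin 6  [load 23/23]
  10 → cabin 5  [load 23/23]
  19 → cabin 8 (new)  [load 19/23]
  5 → cabin 2  [load 23/23]
8 cabins opened.

8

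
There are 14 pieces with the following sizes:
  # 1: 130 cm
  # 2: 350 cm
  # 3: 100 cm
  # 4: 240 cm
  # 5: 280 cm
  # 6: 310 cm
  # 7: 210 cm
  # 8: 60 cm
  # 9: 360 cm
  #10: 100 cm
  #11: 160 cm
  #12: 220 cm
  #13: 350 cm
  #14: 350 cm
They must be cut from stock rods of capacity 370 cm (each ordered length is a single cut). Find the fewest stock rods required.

10

Total = 360 + 350 + 350 + 350 + 310 + 280 + 240 + 220 + 210 + 160 + 130 + 100 + 100 + 60 = 3220 cm.
Lower bound: ⌈3220/370⌉ = 9 stock rods.
A packing using 10 stock rods:
  stock rod 1: 360 = 360
  stock rod 2: 350 = 350
  stock rod 3: 350 = 350
  stock rod 4: 350 = 350
  stock rod 5: 310 + 60 = 370
  stock rod 6: 280 = 280
  stock rod 7: 240 + 130 = 370
  stock rod 8: 220 + 100 = 320
  stock rod 9: 210 + 160 = 370
  stock rod 10: 100 = 100
No arrangement into 9 stock rods stays within capacity, so 10 is optimal.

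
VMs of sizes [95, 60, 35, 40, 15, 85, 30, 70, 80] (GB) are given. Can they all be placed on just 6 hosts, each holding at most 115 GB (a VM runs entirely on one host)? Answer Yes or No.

A valid assignment using 5 hosts:
  host 1: 95 + 15 = 110
  host 2: 85 + 30 = 115
  host 3: 80 + 35 = 115
  host 4: 70 + 40 = 110
  host 5: 60 = 60
That uses only 5 ≤ 6, so 6 hosts are enough.

Yes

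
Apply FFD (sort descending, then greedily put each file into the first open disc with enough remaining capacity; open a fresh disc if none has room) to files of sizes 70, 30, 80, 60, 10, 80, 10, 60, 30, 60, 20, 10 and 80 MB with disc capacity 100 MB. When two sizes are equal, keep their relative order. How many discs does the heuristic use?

7

Sorted descending: 80, 80, 80, 70, 60, 60, 60, 30, 30, 20, 10, 10, 10.
  80 → disc 1 (new)  [load 80/100]
  80 → disc 2 (new)  [load 80/100]
  80 → disc 3 (new)  [load 80/100]
  70 → disc 4 (new)  [load 70/100]
  60 → disc 5 (new)  [load 60/100]
  60 → disc 6 (new)  [load 60/100]
  60 → disc 7 (new)  [load 60/100]
  30 → disc 4  [load 100/100]
  30 → disc 5  [load 90/100]
  20 → disc 1  [load 100/100]
  10 → disc 2  [load 90/100]
  10 → disc 2  [load 100/100]
  10 → disc 3  [load 90/100]
7 discs opened.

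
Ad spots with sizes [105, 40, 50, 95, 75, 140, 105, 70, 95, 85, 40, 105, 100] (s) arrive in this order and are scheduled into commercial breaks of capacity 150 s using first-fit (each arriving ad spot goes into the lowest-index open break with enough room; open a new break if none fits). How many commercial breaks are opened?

9

  105 → break 1 (new)  [load 105/150]
  40 → break 1  [load 145/150]
  50 → break 2 (new)  [load 50/150]
  95 → break 2  [load 145/150]
  75 → break 3 (new)  [load 75/150]
  140 → break 4 (new)  [load 140/150]
  105 → break 5 (new)  [load 105/150]
  70 → break 3  [load 145/150]
  95 → break 6 (new)  [load 95/150]
  85 → break 7 (new)  [load 85/150]
  40 → break 5  [load 145/150]
  105 → break 8 (new)  [load 105/150]
  100 → break 9 (new)  [load 100/150]
9 commercial breaks opened.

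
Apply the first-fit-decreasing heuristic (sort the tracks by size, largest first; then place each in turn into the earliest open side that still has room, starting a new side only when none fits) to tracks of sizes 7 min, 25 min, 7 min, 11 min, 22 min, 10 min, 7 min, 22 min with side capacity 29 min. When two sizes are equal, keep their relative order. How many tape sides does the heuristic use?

Sorted descending: 25, 22, 22, 11, 10, 7, 7, 7.
  25 → side 1 (new)  [load 25/29]
  22 → side 2 (new)  [load 22/29]
  22 → side 3 (new)  [load 22/29]
  11 → side 4 (new)  [load 11/29]
  10 → side 4  [load 21/29]
  7 → side 2  [load 29/29]
  7 → side 3  [load 29/29]
  7 → side 4  [load 28/29]
4 tape sides opened.

4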